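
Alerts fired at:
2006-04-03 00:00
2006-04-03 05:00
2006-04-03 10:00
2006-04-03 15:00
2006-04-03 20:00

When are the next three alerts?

Spacing: 5, 5, 5, 5 h — constant 5 h.
2006-04-03 20:00 + 5 h = 2006-04-04 01:00.
2006-04-04 01:00 + 5 h = 2006-04-04 06:00.
2006-04-04 06:00 + 5 h = 2006-04-04 11:00.

2006-04-04 01:00, 2006-04-04 06:00, 2006-04-04 11:00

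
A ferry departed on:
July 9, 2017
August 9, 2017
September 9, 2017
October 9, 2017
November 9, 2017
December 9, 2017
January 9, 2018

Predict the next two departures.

February 9, 2018; March 9, 2018

Each date is the 9th; the gaps (31, 31, 30, 31, 30, 31) track the month lengths.
The rule is the 9th of each month.
Next: February 2018 → February 9, 2018.
Next: March 2018 → March 9, 2018.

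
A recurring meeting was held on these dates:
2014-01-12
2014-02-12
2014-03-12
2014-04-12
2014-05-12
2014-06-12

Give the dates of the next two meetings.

The day-of-month is always 12 (31, 28, 31, 30, 31 days between events).
So this recurs on the 12th of each month.
July 2014: 2014-07-12.
August 2014: 2014-08-12.

2014-07-12, 2014-08-12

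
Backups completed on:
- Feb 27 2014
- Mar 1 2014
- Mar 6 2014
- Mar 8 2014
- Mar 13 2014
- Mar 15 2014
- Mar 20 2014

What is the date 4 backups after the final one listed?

The gap pattern 2, 5, 2, 5, 2, 5 repeats every 2 events.
These are the Thursdays and Saturdays of each week.
Next Saturday: Mar 22 2014.
Next Thursday: Mar 27 2014.
Next Saturday: Mar 29 2014.
Next Thursday: Apr 3 2014.

Apr 3 2014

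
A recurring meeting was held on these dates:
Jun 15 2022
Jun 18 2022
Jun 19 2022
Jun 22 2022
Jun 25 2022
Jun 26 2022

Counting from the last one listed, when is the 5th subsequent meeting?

Jul 9 2022

Every event lands on a Wednesday or Saturday or Sunday (gaps cycle 3, 1, 3, 3, 1).
So the schedule is: every Wednesday, Saturday and Sunday.
The following Wednesday is Jun 29 2022.
The following Saturday is Jul 2 2022.
The following Sunday is Jul 3 2022.
Next Wednesday: Jul 6 2022.
The following Saturday is Jul 9 2022.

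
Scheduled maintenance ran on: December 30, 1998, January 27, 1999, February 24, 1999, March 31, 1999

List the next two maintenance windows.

April 28, 1999; May 26, 1999

Every date is a Wednesday; gaps 28, 28, 35 days.
Each is the last Wednesday of its month (at least one falls on the 29th or later, ruling out '4th Wednesday').
April 1999 ends with Wednesday April 28, 1999.
Last Wednesday of May 1999: May 26, 1999.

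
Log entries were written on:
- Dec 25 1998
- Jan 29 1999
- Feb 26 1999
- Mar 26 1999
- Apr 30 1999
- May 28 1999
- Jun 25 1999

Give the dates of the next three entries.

Every date is a Friday; gaps 35, 28, 28, 35, 28, 28 days.
Each is the last Friday of its month (at least one falls on the 29th or later, ruling out '4th Friday').
July 1999 ends with Friday Jul 30 1999.
August 1999 ends with Friday Aug 27 1999.
September 1999 ends with Friday Sep 24 1999.

Jul 30 1999, Aug 27 1999, Sep 24 1999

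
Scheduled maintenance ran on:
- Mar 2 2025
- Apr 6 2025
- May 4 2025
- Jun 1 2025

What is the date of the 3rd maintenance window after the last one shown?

These are Sundays at 28- or 35-day spacing (35, 28, 28).
The pattern: 1st Sunday of the month.
1st Sunday of July 2025: Jul 6 2025.
1st Sunday of August 2025: Aug 3 2025.
September 2025 — 1st Sunday is Sep 7 2025.

Sep 7 2025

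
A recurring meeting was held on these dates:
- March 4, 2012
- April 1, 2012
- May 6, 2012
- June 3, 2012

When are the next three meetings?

These are Sundays at 28- or 35-day spacing (28, 35, 28).
The pattern: 1st Sunday of the month.
July 2012 — 1st Sunday is July 1, 2012.
1st Sunday of August 2012: August 5, 2012.
1st Sunday of September 2012: September 2, 2012.

July 1, 2012; August 5, 2012; September 2, 2012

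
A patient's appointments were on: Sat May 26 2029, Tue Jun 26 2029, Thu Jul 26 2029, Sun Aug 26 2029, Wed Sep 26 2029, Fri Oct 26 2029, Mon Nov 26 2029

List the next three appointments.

Gaps: 31, 30, 31, 31, 30, 31 days — not constant. Every event is on the 26th of the month.
Pattern: the 26th of each month.
December 2029: Wed Dec 26 2029.
January 2030: Sat Jan 26 2030.
February 2030: Tue Feb 26 2030.

Wed Dec 26 2029, Sat Jan 26 2030, Tue Feb 26 2030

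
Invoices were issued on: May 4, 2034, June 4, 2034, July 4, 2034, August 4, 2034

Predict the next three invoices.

Each date is the 4th; the gaps (31, 30, 31) track the month lengths.
The rule is the 4th of each month.
Next: September 2034 → September 4, 2034.
Next: October 2034 → October 4, 2034.
November 2034: November 4, 2034.

September 4, 2034; October 4, 2034; November 4, 2034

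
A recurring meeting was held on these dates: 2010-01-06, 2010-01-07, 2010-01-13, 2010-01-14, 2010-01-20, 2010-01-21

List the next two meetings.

Every event lands on a Wednesday or Thursday (gaps cycle 1, 6, 1, 6, 1).
So the schedule is: every Wednesday and Thursday.
The following Wednesday is 2010-01-27.
The following Thursday is 2010-01-28.

2010-01-27, 2010-01-28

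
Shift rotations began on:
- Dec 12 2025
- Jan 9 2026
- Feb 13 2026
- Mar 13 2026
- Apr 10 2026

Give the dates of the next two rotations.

These are Fridays at 28- or 35-day spacing (28, 35, 28, 28).
The pattern: 2nd Friday of the month.
May 2026 — 2nd Friday is May 8 2026.
June 2026 — 2nd Friday is Jun 12 2026.

May 8 2026, Jun 12 2026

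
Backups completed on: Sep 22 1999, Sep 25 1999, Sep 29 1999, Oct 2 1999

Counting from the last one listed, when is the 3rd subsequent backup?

Oct 13 1999

Every event lands on a Wednesday or Saturday (gaps cycle 3, 4, 3).
So the schedule is: every Wednesday and Saturday.
The following Wednesday is Oct 6 1999.
Next Saturday: Oct 9 1999.
The following Wednesday is Oct 13 1999.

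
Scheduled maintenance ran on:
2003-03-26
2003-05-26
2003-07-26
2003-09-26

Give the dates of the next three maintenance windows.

The day-of-month is always 26 (61, 61, 62 days between events).
So this recurs on the 26th of every 2 months.
November 2003: 2003-11-26.
Next: January 2004 → 2004-01-26.
Next: March 2004 → 2004-03-26.

2003-11-26, 2004-01-26, 2004-03-26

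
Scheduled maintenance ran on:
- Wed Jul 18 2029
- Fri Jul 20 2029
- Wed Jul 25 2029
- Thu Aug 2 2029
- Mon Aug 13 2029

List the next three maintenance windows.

Mon Aug 27 2029, Thu Sep 13 2029, Wed Oct 3 2029

Intervals are 2, 5, 8, 11 days — an arithmetic progression with common difference 3.
Next gap: 14 days. Mon Aug 13 2029 + 14 days = Mon Aug 27 2029.
Next gap: 17 days. Mon Aug 27 2029 + 17 days = Thu Sep 13 2029.
Next gap: 20 days. Thu Sep 13 2029 + 20 days = Wed Oct 3 2029.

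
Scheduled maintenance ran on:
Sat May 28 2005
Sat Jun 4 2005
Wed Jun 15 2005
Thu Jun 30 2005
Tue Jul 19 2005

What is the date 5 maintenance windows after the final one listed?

Wed Dec 21 2005

The spacing grows by 4 each time: 7, 11, 15, 19 days.
Next gap: 23 days. Tue Jul 19 2005 + 23 days = Thu Aug 11 2005.
Next gap: 27 days. Thu Aug 11 2005 + 27 days = Wed Sep 7 2005.
Next gap: 31 days. Wed Sep 7 2005 + 31 days = Sat Oct 8 2005.
Next gap: 35 days. Sat Oct 8 2005 + 35 days = Sat Nov 12 2005.
Next gap: 39 days. Sat Nov 12 2005 + 39 days = Wed Dec 21 2005.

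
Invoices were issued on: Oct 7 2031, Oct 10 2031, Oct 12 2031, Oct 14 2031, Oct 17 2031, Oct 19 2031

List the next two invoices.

The gap pattern 3, 2, 2, 3, 2 repeats every 3 events.
These are the Tuesdays, Fridays and Sundays of each week.
The following Tuesday is Oct 21 2031.
Next Friday: Oct 24 2031.

Oct 21 2031, Oct 24 2031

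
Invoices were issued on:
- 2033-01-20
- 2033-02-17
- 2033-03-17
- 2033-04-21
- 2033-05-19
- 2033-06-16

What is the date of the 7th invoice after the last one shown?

These are Thursdays at 28- or 35-day spacing (28, 28, 35, 28, 28).
The pattern: 3rd Thursday of the month.
July 2033 — 3rd Thursday is 2033-07-21.
3rd Thursday of August 2033: 2033-08-18.
3rd Thursday of September 2033: 2033-09-15.
3rd Thursday of October 2033: 2033-10-20.
November 2033 — 3rd Thursday is 2033-11-17.
3rd Thursday of December 2033: 2033-12-15.
January 2034 — 3rd Thursday is 2034-01-19.

2034-01-19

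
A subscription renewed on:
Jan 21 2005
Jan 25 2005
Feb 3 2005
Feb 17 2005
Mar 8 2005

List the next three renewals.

Apr 1 2005, Apr 30 2005, Jun 3 2005

Gaps: 4, 9, 14, 19 days — each gap is 5 larger than the previous one.
Next gap: 24 days. Mar 8 2005 + 24 days = Apr 1 2005.
Next gap: 29 days. Apr 1 2005 + 29 days = Apr 30 2005.
Next gap: 34 days. Apr 30 2005 + 34 days = Jun 3 2005.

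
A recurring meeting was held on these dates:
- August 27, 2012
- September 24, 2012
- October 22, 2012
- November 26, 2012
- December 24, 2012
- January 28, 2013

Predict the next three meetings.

All dates are Mondays, 28, 28, 35, 28, 35 days apart.
Specifically, the 4th Monday of each month.
4th Monday of February 2013: February 25, 2013.
4th Monday of March 2013: March 25, 2013.
April 2013 — 4th Monday is April 22, 2013.

February 25, 2013; March 25, 2013; April 22, 2013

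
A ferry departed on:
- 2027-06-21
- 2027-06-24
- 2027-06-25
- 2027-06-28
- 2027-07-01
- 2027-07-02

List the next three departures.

2027-07-05, 2027-07-08, 2027-07-09

Every event lands on a Monday or Thursday or Friday (gaps cycle 3, 1, 3, 3, 1).
So the schedule is: every Monday, Thursday and Friday.
The following Monday is 2027-07-05.
Next Thursday: 2027-07-08.
The following Friday is 2027-07-09.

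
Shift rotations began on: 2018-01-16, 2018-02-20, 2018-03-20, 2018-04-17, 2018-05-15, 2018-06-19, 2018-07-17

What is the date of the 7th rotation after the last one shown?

These are Tuesdays at 28- or 35-day spacing (35, 28, 28, 28, 35, 28).
The pattern: 3rd Tuesday of the month.
August 2018 — 3rd Tuesday is 2018-08-21.
September 2018 — 3rd Tuesday is 2018-09-18.
3rd Tuesday of October 2018: 2018-10-16.
November 2018 — 3rd Tuesday is 2018-11-20.
December 2018 — 3rd Tuesday is 2018-12-18.
January 2019 — 3rd Tuesday is 2019-01-15.
February 2019 — 3rd Tuesday is 2019-02-19.

2019-02-19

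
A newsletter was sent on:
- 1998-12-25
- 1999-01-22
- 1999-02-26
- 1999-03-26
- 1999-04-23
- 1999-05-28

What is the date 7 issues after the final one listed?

These are Fridays at 28- or 35-day spacing (28, 35, 28, 28, 35).
The pattern: 4th Friday of the month.
4th Friday of June 1999: 1999-06-25.
July 1999 — 4th Friday is 1999-07-23.
August 1999 — 4th Friday is 1999-08-27.
September 1999 — 4th Friday is 1999-09-24.
4th Friday of October 1999: 1999-10-22.
November 1999 — 4th Friday is 1999-11-26.
December 1999 — 4th Friday is 1999-12-24.

1999-12-24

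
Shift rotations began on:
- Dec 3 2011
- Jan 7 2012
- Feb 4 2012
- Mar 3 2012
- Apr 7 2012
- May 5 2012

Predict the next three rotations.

All dates are Saturdays, 35, 28, 28, 35, 28 days apart.
Specifically, the 1st Saturday of each month.
June 2012 — 1st Saturday is Jun 2 2012.
July 2012 — 1st Saturday is Jul 7 2012.
August 2012 — 1st Saturday is Aug 4 2012.

Jun 2 2012, Jul 7 2012, Aug 4 2012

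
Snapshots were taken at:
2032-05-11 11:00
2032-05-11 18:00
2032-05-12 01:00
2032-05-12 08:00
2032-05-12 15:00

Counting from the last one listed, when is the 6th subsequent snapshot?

2032-05-14 09:00

Spacing: 7, 7, 7, 7 h — constant 7 h.
2032-05-12 15:00 + 7 h = 2032-05-12 22:00.
2032-05-12 22:00 + 7 h = 2032-05-13 05:00.
2032-05-13 05:00 + 7 h = 2032-05-13 12:00.
2032-05-13 12:00 + 7 h = 2032-05-13 19:00.
2032-05-13 19:00 + 7 h = 2032-05-14 02:00.
2032-05-14 02:00 + 7 h = 2032-05-14 09:00.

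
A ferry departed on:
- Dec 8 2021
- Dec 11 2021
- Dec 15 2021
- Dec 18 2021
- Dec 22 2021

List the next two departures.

The gap pattern 3, 4, 3, 4 repeats every 2 events.
These are the Wednesdays and Saturdays of each week.
Next Saturday: Dec 25 2021.
The following Wednesday is Dec 29 2021.

Dec 25 2021, Dec 29 2021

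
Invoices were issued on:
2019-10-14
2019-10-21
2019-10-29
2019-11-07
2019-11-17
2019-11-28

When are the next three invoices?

2019-12-10, 2019-12-23, 2020-01-06

Intervals are 7, 8, 9, 10, 11 days — an arithmetic progression with common difference 1.
Next gap: 12 days. 2019-11-28 + 12 days = 2019-12-10.
Next gap: 13 days. 2019-12-10 + 13 days = 2019-12-23.
Next gap: 14 days. 2019-12-23 + 14 days = 2020-01-06.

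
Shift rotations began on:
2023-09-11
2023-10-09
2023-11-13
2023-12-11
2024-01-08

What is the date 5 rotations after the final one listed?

All dates are Mondays, 28, 35, 28, 28 days apart.
Specifically, the 2nd Monday of each month.
2nd Monday of February 2024: 2024-02-12.
2nd Monday of March 2024: 2024-03-11.
April 2024 — 2nd Monday is 2024-04-08.
2nd Monday of May 2024: 2024-05-13.
June 2024 — 2nd Monday is 2024-06-10.

2024-06-10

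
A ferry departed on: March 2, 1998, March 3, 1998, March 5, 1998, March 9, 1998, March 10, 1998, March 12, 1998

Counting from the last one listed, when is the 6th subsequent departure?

March 26, 1998

Gaps: 1, 2, 4, 1, 2 days — not constant, but cyclic with period 3.
The events fall on every Monday, Tuesday and Thursday.
The following Monday is March 16, 1998.
The following Tuesday is March 17, 1998.
Next Thursday: March 19, 1998.
The following Monday is March 23, 1998.
The following Tuesday is March 24, 1998.
Next Thursday: March 26, 1998.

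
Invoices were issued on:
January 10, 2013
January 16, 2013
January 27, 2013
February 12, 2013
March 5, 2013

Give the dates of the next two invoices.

March 31, 2013; May 1, 2013

Gaps: 6, 11, 16, 21 days — each gap is 5 larger than the previous one.
Next gap: 26 days. March 5, 2013 + 26 days = March 31, 2013.
Next gap: 31 days. March 31, 2013 + 31 days = May 1, 2013.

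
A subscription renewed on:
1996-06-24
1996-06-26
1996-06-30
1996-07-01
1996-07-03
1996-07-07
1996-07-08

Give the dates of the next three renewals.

1996-07-10, 1996-07-14, 1996-07-15

Gaps: 2, 4, 1, 2, 4, 1 days — not constant, but cyclic with period 3.
The events fall on every Monday, Wednesday and Sunday.
The following Wednesday is 1996-07-10.
Next Sunday: 1996-07-14.
Next Monday: 1996-07-15.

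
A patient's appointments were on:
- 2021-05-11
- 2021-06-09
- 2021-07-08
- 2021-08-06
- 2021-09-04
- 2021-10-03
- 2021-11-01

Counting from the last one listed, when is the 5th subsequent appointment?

Gaps between consecutive events: 29, 29, 29, 29, 29, 29 days — a constant 29-day interval.
2021-11-01 + 29 days = 2021-11-30.
2021-11-30 + 29 days = 2021-12-29.
2021-12-29 + 29 days = 2022-01-27.
2022-01-27 + 29 days = 2022-02-25.
2022-02-25 + 29 days = 2022-03-26.

2022-03-26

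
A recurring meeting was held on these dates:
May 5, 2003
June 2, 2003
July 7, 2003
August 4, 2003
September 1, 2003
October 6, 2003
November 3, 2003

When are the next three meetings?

These are Mondays at 28- or 35-day spacing (28, 35, 28, 28, 35, 28).
The pattern: 1st Monday of the month.
1st Monday of December 2003: December 1, 2003.
1st Monday of January 2004: January 5, 2004.
1st Monday of February 2004: February 2, 2004.

December 1, 2003; January 5, 2004; February 2, 2004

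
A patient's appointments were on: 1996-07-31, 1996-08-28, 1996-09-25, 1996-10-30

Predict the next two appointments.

Every date is a Wednesday; gaps 28, 28, 35 days.
Each is the last Wednesday of its month (at least one falls on the 29th or later, ruling out '4th Wednesday').
Last Wednesday of November 1996: 1996-11-27.
December 1996 ends with Wednesday 1996-12-25.

1996-11-27, 1996-12-25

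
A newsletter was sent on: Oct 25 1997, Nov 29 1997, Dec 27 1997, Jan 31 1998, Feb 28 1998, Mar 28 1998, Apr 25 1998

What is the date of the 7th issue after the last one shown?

These are Saturdays with 35, 28, 35, 28, 28, 28-day gaps.
Each is the final Saturday of its month — Nov 29 1997 is past the 28th, so '4th Saturday' doesn't fit.
Last Saturday of May 1998: May 30 1998.
Last Saturday of June 1998: Jun 27 1998.
July 1998 ends with Saturday Jul 25 1998.
Last Saturday of August 1998: Aug 29 1998.
September 1998 ends with Saturday Sep 26 1998.
Last Saturday of October 1998: Oct 31 1998.
November 1998 ends with Saturday Nov 28 1998.

Nov 28 1998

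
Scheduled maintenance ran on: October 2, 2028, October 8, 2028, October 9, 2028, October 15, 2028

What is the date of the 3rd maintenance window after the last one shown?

Every event lands on a Monday or Sunday (gaps cycle 6, 1, 6).
So the schedule is: every Monday and Sunday.
Next Monday: October 16, 2028.
The following Sunday is October 22, 2028.
Next Monday: October 23, 2028.

October 23, 2028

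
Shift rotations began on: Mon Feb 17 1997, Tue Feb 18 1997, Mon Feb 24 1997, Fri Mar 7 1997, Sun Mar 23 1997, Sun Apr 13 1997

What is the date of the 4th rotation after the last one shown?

Mon Aug 25 1997

Intervals are 1, 6, 11, 16, 21 days — an arithmetic progression with common difference 5.
Next gap: 26 days. Sun Apr 13 1997 + 26 days = Fri May 9 1997.
Next gap: 31 days. Fri May 9 1997 + 31 days = Mon Jun 9 1997.
Next gap: 36 days. Mon Jun 9 1997 + 36 days = Tue Jul 15 1997.
Next gap: 41 days. Tue Jul 15 1997 + 41 days = Mon Aug 25 1997.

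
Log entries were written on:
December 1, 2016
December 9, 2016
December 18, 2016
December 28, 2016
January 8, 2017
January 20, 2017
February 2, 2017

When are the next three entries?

The spacing grows by 1 each time: 8, 9, 10, 11, 12, 13 days.
Next gap: 14 days. February 2, 2017 + 14 days = February 16, 2017.
Next gap: 15 days. February 16, 2017 + 15 days = March 3, 2017.
Next gap: 16 days. March 3, 2017 + 16 days = March 19, 2017.

February 16, 2017; March 3, 2017; March 19, 2017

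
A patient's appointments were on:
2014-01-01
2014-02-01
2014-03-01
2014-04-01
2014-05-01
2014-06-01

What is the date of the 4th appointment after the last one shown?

Each date is the 1st; the gaps (31, 28, 31, 30, 31) track the month lengths.
The rule is the 1st of each month.
Next: July 2014 → 2014-07-01.
August 2014: 2014-08-01.
September 2014: 2014-09-01.
Next: October 2014 → 2014-10-01.

2014-10-01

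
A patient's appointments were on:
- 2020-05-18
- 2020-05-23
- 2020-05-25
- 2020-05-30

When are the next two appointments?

2020-06-01, 2020-06-06

Every event lands on a Monday or Saturday (gaps cycle 5, 2, 5).
So the schedule is: every Monday and Saturday.
Next Monday: 2020-06-01.
The following Saturday is 2020-06-06.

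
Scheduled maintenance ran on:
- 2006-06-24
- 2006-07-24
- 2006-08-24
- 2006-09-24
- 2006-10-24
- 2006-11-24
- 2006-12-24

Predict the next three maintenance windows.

Each date is the 24th; the gaps (30, 31, 31, 30, 31, 30) track the month lengths.
The rule is the 24th of each month.
January 2007: 2007-01-24.
Next: February 2007 → 2007-02-24.
March 2007: 2007-03-24.

2007-01-24, 2007-02-24, 2007-03-24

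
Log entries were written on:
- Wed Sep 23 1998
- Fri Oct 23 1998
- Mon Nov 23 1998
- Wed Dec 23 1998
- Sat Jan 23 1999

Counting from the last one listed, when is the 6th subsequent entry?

Fri Jul 23 1999

The day-of-month is always 23 (30, 31, 30, 31 days between events).
So this recurs on the 23rd of each month.
February 1999: Tue Feb 23 1999.
March 1999: Tue Mar 23 1999.
Next: April 1999 → Fri Apr 23 1999.
May 1999: Sun May 23 1999.
June 1999: Wed Jun 23 1999.
Next: July 1999 → Fri Jul 23 1999.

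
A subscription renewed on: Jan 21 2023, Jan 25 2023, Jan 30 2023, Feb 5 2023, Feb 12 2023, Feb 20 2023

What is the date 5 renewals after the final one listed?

Gaps: 4, 5, 6, 7, 8 days — each gap is 1 larger than the previous one.
Next gap: 9 days. Feb 20 2023 + 9 days = Mar 1 2023.
Next gap: 10 days. Mar 1 2023 + 10 days = Mar 11 2023.
Next gap: 11 days. Mar 11 2023 + 11 days = Mar 22 2023.
Next gap: 12 days. Mar 22 2023 + 12 days = Apr 3 2023.
Next gap: 13 days. Apr 3 2023 + 13 days = Apr 16 2023.

Apr 16 2023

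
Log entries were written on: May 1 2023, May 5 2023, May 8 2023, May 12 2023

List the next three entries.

The gap pattern 4, 3, 4 repeats every 2 events.
These are the Mondays and Fridays of each week.
The following Monday is May 15 2023.
The following Friday is May 19 2023.
Next Monday: May 22 2023.

May 15 2023, May 19 2023, May 22 2023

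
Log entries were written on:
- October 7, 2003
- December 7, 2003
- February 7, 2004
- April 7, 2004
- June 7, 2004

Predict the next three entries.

August 7, 2004; October 7, 2004; December 7, 2004

Gaps: 61, 62, 60, 61 days — not constant. Every event is on the 7th of the month.
Pattern: the 7th of every 2 months.
August 2004: August 7, 2004.
October 2004: October 7, 2004.
December 2004: December 7, 2004.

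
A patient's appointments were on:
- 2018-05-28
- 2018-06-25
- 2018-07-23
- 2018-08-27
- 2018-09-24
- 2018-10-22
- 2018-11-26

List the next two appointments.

These are Mondays at 28- or 35-day spacing (28, 28, 35, 28, 28, 35).
The pattern: 4th Monday of the month.
December 2018 — 4th Monday is 2018-12-24.
January 2019 — 4th Monday is 2019-01-28.

2018-12-24, 2019-01-28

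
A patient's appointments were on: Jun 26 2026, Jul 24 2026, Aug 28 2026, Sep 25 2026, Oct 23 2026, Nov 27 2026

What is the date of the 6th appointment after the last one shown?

Gaps: 28, 35, 28, 28, 35 days — a mix of 28 and 35. Every date is a Friday.
Each is the 4th Friday of its month.
4th Friday of December 2026: Dec 25 2026.
January 2027 — 4th Friday is Jan 22 2027.
February 2027 — 4th Friday is Feb 26 2027.
4th Friday of March 2027: Mar 26 2027.
4th Friday of April 2027: Apr 23 2027.
4th Friday of May 2027: May 28 2027.

May 28 2027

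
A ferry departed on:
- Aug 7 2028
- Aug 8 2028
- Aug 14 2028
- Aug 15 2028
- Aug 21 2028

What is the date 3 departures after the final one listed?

The gap pattern 1, 6, 1, 6 repeats every 2 events.
These are the Mondays and Tuesdays of each week.
Next Tuesday: Aug 22 2028.
Next Monday: Aug 28 2028.
The following Tuesday is Aug 29 2028.

Aug 29 2028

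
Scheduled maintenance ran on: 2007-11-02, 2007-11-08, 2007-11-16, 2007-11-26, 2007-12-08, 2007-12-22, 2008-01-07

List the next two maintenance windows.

2008-01-25, 2008-02-14

The spacing grows by 2 each time: 6, 8, 10, 12, 14, 16 days.
Next gap: 18 days. 2008-01-07 + 18 days = 2008-01-25.
Next gap: 20 days. 2008-01-25 + 20 days = 2008-02-14.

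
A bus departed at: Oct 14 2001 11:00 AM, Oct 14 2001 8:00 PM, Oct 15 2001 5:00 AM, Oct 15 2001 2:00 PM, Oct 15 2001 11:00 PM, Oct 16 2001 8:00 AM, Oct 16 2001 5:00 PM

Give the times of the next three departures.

Oct 17 2001 2:00 AM, Oct 17 2001 11:00 AM, Oct 17 2001 8:00 PM

The interval is a steady 9 hours (9, 9, 9, 9, 9, 9).
Oct 16 2001 5:00 PM + 9 h = Oct 17 2001 2:00 AM.
Oct 17 2001 2:00 AM + 9 h = Oct 17 2001 11:00 AM.
Oct 17 2001 11:00 AM + 9 h = Oct 17 2001 8:00 PM.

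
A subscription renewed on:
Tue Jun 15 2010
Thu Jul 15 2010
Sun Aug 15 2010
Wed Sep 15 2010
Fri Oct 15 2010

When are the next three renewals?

Mon Nov 15 2010, Wed Dec 15 2010, Sat Jan 15 2011

Each date is the 15th; the gaps (30, 31, 31, 30) track the month lengths.
The rule is the 15th of each month.
November 2010: Mon Nov 15 2010.
December 2010: Wed Dec 15 2010.
January 2011: Sat Jan 15 2011.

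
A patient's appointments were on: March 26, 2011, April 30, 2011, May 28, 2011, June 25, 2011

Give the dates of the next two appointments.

Every date is a Saturday; gaps 35, 28, 28 days.
Each is the last Saturday of its month (at least one falls on the 29th or later, ruling out '4th Saturday').
July 2011 ends with Saturday July 30, 2011.
August 2011 ends with Saturday August 27, 2011.

July 30, 2011; August 27, 2011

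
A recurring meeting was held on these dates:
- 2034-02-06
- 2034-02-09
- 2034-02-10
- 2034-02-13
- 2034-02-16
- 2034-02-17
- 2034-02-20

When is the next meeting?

Gaps: 3, 1, 3, 3, 1, 3 days — not constant, but cyclic with period 3.
The events fall on every Monday, Thursday and Friday.
Next Thursday: 2034-02-23.

2034-02-23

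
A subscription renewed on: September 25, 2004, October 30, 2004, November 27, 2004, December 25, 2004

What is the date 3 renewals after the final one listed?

March 26, 2005

All Saturdays; the gaps (35, 28, 28) vary with month length.
This is the last Saturday of each month.
January 2005 ends with Saturday January 29, 2005.
Last Saturday of February 2005: February 26, 2005.
Last Saturday of March 2005: March 26, 2005.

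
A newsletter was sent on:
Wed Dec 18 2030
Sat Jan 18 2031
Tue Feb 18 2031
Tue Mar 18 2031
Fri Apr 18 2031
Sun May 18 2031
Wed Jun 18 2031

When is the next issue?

Each date is the 18th; the gaps (31, 31, 28, 31, 30, 31) track the month lengths.
The rule is the 18th of each month.
Next: July 2031 → Fri Jul 18 2031.

Fri Jul 18 2031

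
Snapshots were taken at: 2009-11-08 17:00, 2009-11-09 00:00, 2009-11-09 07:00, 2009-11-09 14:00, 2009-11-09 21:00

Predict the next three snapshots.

Gaps: 7, 7, 7, 7 hours — each event is 7 hours after the previous one.
2009-11-09 21:00 + 7 h = 2009-11-10 04:00.
2009-11-10 04:00 + 7 h = 2009-11-10 11:00.
2009-11-10 11:00 + 7 h = 2009-11-10 18:00.

2009-11-10 04:00, 2009-11-10 11:00, 2009-11-10 18:00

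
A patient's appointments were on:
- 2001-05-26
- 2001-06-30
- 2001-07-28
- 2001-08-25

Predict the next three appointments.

Every date is a Saturday; gaps 35, 28, 28 days.
Each is the last Saturday of its month (at least one falls on the 29th or later, ruling out '4th Saturday').
Last Saturday of September 2001: 2001-09-29.
Last Saturday of October 2001: 2001-10-27.
November 2001 ends with Saturday 2001-11-24.

2001-09-29, 2001-10-27, 2001-11-24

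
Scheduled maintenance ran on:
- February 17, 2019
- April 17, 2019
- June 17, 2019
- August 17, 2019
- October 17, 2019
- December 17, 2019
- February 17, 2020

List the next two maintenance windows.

The day-of-month is always 17 (59, 61, 61, 61, 61, 62 days between events).
So this recurs on the 17th of every 2 months.
Next: April 2020 → April 17, 2020.
Next: June 2020 → June 17, 2020.

April 17, 2020; June 17, 2020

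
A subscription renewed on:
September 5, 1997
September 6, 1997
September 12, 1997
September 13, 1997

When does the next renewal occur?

Every event lands on a Friday or Saturday (gaps cycle 1, 6, 1).
So the schedule is: every Friday and Saturday.
The following Friday is September 19, 1997.

September 19, 1997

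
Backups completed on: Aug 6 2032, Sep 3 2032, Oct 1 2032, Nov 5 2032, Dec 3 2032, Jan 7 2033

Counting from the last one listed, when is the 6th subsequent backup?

All dates are Fridays, 28, 28, 35, 28, 35 days apart.
Specifically, the 1st Friday of each month.
1st Friday of February 2033: Feb 4 2033.
March 2033 — 1st Friday is Mar 4 2033.
1st Friday of April 2033: Apr 1 2033.
May 2033 — 1st Friday is May 6 2033.
1st Friday of June 2033: Jun 3 2033.
July 2033 — 1st Friday is Jul 1 2033.

Jul 1 2033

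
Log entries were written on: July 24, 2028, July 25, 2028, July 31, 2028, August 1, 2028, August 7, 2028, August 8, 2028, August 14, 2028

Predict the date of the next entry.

August 15, 2028

The gap pattern 1, 6, 1, 6, 1, 6 repeats every 2 events.
These are the Mondays and Tuesdays of each week.
Next Tuesday: August 15, 2028.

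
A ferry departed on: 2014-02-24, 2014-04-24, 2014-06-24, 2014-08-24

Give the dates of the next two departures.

Gaps: 59, 61, 61 days — not constant. Every event is on the 24th of the month.
Pattern: the 24th of every 2 months.
October 2014: 2014-10-24.
December 2014: 2014-12-24.

2014-10-24, 2014-12-24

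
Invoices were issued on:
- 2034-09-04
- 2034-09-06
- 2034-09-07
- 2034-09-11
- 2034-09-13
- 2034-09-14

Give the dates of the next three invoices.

2034-09-18, 2034-09-20, 2034-09-21

The gap pattern 2, 1, 4, 2, 1 repeats every 3 events.
These are the Mondays, Wednesdays and Thursdays of each week.
The following Monday is 2034-09-18.
The following Wednesday is 2034-09-20.
Next Thursday: 2034-09-21.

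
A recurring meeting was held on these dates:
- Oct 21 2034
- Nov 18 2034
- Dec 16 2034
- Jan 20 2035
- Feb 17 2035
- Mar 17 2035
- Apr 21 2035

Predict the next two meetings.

May 19 2035, Jun 16 2035

All dates are Saturdays, 28, 28, 35, 28, 28, 35 days apart.
Specifically, the 3rd Saturday of each month.
3rd Saturday of May 2035: May 19 2035.
3rd Saturday of June 2035: Jun 16 2035.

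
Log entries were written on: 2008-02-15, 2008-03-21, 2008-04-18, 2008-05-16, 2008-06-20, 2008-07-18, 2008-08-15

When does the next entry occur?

2008-09-19

All dates are Fridays, 35, 28, 28, 35, 28, 28 days apart.
Specifically, the 3rd Friday of each month.
3rd Friday of September 2008: 2008-09-19.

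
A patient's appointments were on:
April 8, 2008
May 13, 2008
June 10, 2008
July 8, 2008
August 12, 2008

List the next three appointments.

These are Tuesdays at 28- or 35-day spacing (35, 28, 28, 35).
The pattern: 2nd Tuesday of the month.
September 2008 — 2nd Tuesday is September 9, 2008.
2nd Tuesday of October 2008: October 14, 2008.
November 2008 — 2nd Tuesday is November 11, 2008.

September 9, 2008; October 14, 2008; November 11, 2008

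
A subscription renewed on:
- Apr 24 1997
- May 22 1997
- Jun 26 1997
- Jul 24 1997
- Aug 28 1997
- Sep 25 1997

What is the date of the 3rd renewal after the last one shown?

Dec 25 1997

These are Thursdays at 28- or 35-day spacing (28, 35, 28, 35, 28).
The pattern: 4th Thursday of the month.
4th Thursday of October 1997: Oct 23 1997.
November 1997 — 4th Thursday is Nov 27 1997.
December 1997 — 4th Thursday is Dec 25 1997.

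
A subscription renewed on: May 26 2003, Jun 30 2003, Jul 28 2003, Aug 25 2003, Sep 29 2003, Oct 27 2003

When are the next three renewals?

These are Mondays with 35, 28, 28, 35, 28-day gaps.
Each is the final Monday of its month — Jun 30 2003 is past the 28th, so '4th Monday' doesn't fit.
Last Monday of November 2003: Nov 24 2003.
Last Monday of December 2003: Dec 29 2003.
January 2004 ends with Monday Jan 26 2004.

Nov 24 2003, Dec 29 2003, Jan 26 2004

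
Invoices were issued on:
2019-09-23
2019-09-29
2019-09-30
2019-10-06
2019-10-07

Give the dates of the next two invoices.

2019-10-13, 2019-10-14

Gaps: 6, 1, 6, 1 days — not constant, but cyclic with period 2.
The events fall on every Monday and Sunday.
Next Sunday: 2019-10-13.
Next Monday: 2019-10-14.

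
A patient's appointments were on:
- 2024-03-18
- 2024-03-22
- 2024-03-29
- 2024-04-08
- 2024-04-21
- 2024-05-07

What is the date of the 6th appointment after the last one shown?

Intervals are 4, 7, 10, 13, 16 days — an arithmetic progression with common difference 3.
Next gap: 19 days. 2024-05-07 + 19 days = 2024-05-26.
Next gap: 22 days. 2024-05-26 + 22 days = 2024-06-17.
Next gap: 25 days. 2024-06-17 + 25 days = 2024-07-12.
Next gap: 28 days. 2024-07-12 + 28 days = 2024-08-09.
Next gap: 31 days. 2024-08-09 + 31 days = 2024-09-09.
Next gap: 34 days. 2024-09-09 + 34 days = 2024-10-13.

2024-10-13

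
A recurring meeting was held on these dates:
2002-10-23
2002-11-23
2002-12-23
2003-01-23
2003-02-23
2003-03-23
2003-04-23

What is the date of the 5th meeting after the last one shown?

Each date is the 23rd; the gaps (31, 30, 31, 31, 28, 31) track the month lengths.
The rule is the 23rd of each month.
Next: May 2003 → 2003-05-23.
June 2003: 2003-06-23.
Next: July 2003 → 2003-07-23.
August 2003: 2003-08-23.
Next: September 2003 → 2003-09-23.

2003-09-23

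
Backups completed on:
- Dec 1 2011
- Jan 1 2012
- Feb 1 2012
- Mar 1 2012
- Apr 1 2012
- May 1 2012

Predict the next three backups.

Jun 1 2012, Jul 1 2012, Aug 1 2012

The day-of-month is always 1 (31, 31, 29, 31, 30 days between events).
So this recurs on the 1st of each month.
June 2012: Jun 1 2012.
Next: July 2012 → Jul 1 2012.
Next: August 2012 → Aug 1 2012.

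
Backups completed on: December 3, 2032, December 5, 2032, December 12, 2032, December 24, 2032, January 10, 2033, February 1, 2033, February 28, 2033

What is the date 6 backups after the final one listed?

November 22, 2033

The spacing grows by 5 each time: 2, 7, 12, 17, 22, 27 days.
Next gap: 32 days. February 28, 2033 + 32 days = April 1, 2033.
Next gap: 37 days. April 1, 2033 + 37 days = May 8, 2033.
Next gap: 42 days. May 8, 2033 + 42 days = June 19, 2033.
Next gap: 47 days. June 19, 2033 + 47 days = August 5, 2033.
Next gap: 52 days. August 5, 2033 + 52 days = September 26, 2033.
Next gap: 57 days. September 26, 2033 + 57 days = November 22, 2033.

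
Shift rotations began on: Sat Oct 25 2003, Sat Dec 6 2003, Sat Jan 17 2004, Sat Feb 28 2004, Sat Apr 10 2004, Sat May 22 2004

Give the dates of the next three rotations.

Sat Jul 3 2004, Sat Aug 14 2004, Sat Sep 25 2004

Gaps between consecutive events: 42, 42, 42, 42, 42 days — a constant 42-day interval.
Sat May 22 2004 + 42 days = Sat Jul 3 2004.
Sat Jul 3 2004 + 42 days = Sat Aug 14 2004.
Sat Aug 14 2004 + 42 days = Sat Sep 25 2004.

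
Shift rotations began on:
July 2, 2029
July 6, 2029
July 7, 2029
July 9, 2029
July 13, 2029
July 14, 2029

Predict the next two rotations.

The gap pattern 4, 1, 2, 4, 1 repeats every 3 events.
These are the Mondays, Fridays and Saturdays of each week.
Next Monday: July 16, 2029.
The following Friday is July 20, 2029.

July 16, 2029; July 20, 2029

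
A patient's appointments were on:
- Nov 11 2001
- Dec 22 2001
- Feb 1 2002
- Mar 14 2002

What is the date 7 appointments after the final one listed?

Dec 26 2002

The spacing is 41, 41, 41 days — always 41 days.
Mar 14 2002 + 41 days = Apr 24 2002.
Apr 24 2002 + 41 days = Jun 4 2002.
Jun 4 2002 + 41 days = Jul 15 2002.
Jul 15 2002 + 41 days = Aug 25 2002.
Aug 25 2002 + 41 days = Oct 5 2002.
Oct 5 2002 + 41 days = Nov 15 2002.
Nov 15 2002 + 41 days = Dec 26 2002.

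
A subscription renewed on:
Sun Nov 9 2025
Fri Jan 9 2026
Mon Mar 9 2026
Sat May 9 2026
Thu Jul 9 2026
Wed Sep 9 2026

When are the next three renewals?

Each date is the 9th; the gaps (61, 59, 61, 61, 62) track the month lengths.
The rule is the 9th of every 2 months.
November 2026: Mon Nov 9 2026.
Next: January 2027 → Sat Jan 9 2027.
Next: March 2027 → Tue Mar 9 2027.

Mon Nov 9 2026, Sat Jan 9 2027, Tue Mar 9 2027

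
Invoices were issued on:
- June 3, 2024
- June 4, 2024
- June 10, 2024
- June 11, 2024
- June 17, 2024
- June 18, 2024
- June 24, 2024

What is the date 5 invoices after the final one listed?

July 9, 2024

The gap pattern 1, 6, 1, 6, 1, 6 repeats every 2 events.
These are the Mondays and Tuesdays of each week.
The following Tuesday is June 25, 2024.
Next Monday: July 1, 2024.
The following Tuesday is July 2, 2024.
Next Monday: July 8, 2024.
Next Tuesday: July 9, 2024.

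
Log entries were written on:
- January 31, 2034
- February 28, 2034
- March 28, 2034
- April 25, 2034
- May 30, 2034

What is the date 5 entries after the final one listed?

Every date is a Tuesday; gaps 28, 28, 28, 35 days.
Each is the last Tuesday of its month (at least one falls on the 29th or later, ruling out '4th Tuesday').
Last Tuesday of June 2034: June 27, 2034.
July 2034 ends with Tuesday July 25, 2034.
August 2034 ends with Tuesday August 29, 2034.
September 2034 ends with Tuesday September 26, 2034.
Last Tuesday of October 2034: October 31, 2034.

October 31, 2034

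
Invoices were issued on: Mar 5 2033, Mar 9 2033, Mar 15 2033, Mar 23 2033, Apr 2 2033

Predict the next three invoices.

Intervals are 4, 6, 8, 10 days — an arithmetic progression with common difference 2.
Next gap: 12 days. Apr 2 2033 + 12 days = Apr 14 2033.
Next gap: 14 days. Apr 14 2033 + 14 days = Apr 28 2033.
Next gap: 16 days. Apr 28 2033 + 16 days = May 14 2033.

Apr 14 2033, Apr 28 2033, May 14 2033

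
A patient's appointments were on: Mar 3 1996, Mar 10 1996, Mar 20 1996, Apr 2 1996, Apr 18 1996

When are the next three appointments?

May 7 1996, May 29 1996, Jun 23 1996

Gaps: 7, 10, 13, 16 days — each gap is 3 larger than the previous one.
Next gap: 19 days. Apr 18 1996 + 19 days = May 7 1996.
Next gap: 22 days. May 7 1996 + 22 days = May 29 1996.
Next gap: 25 days. May 29 1996 + 25 days = Jun 23 1996.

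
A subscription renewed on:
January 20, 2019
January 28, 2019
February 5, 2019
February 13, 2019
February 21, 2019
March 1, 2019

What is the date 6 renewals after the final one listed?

The spacing is 8, 8, 8, 8, 8 days — always 8 days.
March 1, 2019 + 8 days = March 9, 2019.
March 9, 2019 + 8 days = March 17, 2019.
March 17, 2019 + 8 days = March 25, 2019.
March 25, 2019 + 8 days = April 2, 2019.
April 2, 2019 + 8 days = April 10, 2019.
April 10, 2019 + 8 days = April 18, 2019.

April 18, 2019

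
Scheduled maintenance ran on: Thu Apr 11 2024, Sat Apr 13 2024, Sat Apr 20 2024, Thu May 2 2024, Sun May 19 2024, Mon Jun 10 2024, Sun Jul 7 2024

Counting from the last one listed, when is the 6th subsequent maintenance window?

Mon Mar 31 2025

Gaps: 2, 7, 12, 17, 22, 27 days — each gap is 5 larger than the previous one.
Next gap: 32 days. Sun Jul 7 2024 + 32 days = Thu Aug 8 2024.
Next gap: 37 days. Thu Aug 8 2024 + 37 days = Sat Sep 14 2024.
Next gap: 42 days. Sat Sep 14 2024 + 42 days = Sat Oct 26 2024.
Next gap: 47 days. Sat Oct 26 2024 + 47 days = Thu Dec 12 2024.
Next gap: 52 days. Thu Dec 12 2024 + 52 days = Sun Feb 2 2025.
Next gap: 57 days. Sun Feb 2 2025 + 57 days = Mon Mar 31 2025.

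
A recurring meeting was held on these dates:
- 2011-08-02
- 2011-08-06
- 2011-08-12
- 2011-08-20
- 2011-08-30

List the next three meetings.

Gaps: 4, 6, 8, 10 days — each gap is 2 larger than the previous one.
Next gap: 12 days. 2011-08-30 + 12 days = 2011-09-11.
Next gap: 14 days. 2011-09-11 + 14 days = 2011-09-25.
Next gap: 16 days. 2011-09-25 + 16 days = 2011-10-11.

2011-09-11, 2011-09-25, 2011-10-11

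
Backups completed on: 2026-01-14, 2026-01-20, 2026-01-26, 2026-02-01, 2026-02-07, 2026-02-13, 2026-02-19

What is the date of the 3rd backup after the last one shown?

The spacing is 6, 6, 6, 6, 6, 6 days — always 6 days.
2026-02-19 + 6 days = 2026-02-25.
2026-02-25 + 6 days = 2026-03-03.
2026-03-03 + 6 days = 2026-03-09.

2026-03-09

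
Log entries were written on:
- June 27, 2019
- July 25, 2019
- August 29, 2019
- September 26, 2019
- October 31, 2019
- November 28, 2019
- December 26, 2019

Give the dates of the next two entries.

All Thursdays; the gaps (28, 35, 28, 35, 28, 28) vary with month length.
This is the last Thursday of each month.
Last Thursday of January 2020: January 30, 2020.
Last Thursday of February 2020: February 27, 2020.

January 30, 2020; February 27, 2020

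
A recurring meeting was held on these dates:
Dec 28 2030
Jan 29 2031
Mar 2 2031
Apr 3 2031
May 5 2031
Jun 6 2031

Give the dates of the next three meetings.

Jul 8 2031, Aug 9 2031, Sep 10 2031

The spacing is 32, 32, 32, 32, 32 days — always 32 days.
Jun 6 2031 + 32 days = Jul 8 2031.
Jul 8 2031 + 32 days = Aug 9 2031.
Aug 9 2031 + 32 days = Sep 10 2031.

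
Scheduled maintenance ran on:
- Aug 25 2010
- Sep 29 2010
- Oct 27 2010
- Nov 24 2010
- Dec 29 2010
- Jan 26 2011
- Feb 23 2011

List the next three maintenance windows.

All Wednesdays; the gaps (35, 28, 28, 35, 28, 28) vary with month length.
This is the last Wednesday of each month.
Last Wednesday of March 2011: Mar 30 2011.
Last Wednesday of April 2011: Apr 27 2011.
May 2011 ends with Wednesday May 25 2011.

Mar 30 2011, Apr 27 2011, May 25 2011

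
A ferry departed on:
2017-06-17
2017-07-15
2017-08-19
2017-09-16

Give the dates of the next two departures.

2017-10-21, 2017-11-18

Gaps: 28, 35, 28 days — a mix of 28 and 35. Every date is a Saturday.
Each is the 3rd Saturday of its month.
3rd Saturday of October 2017: 2017-10-21.
3rd Saturday of November 2017: 2017-11-18.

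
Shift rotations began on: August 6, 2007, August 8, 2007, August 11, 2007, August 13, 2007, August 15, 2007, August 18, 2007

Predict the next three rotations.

Every event lands on a Monday or Wednesday or Saturday (gaps cycle 2, 3, 2, 2, 3).
So the schedule is: every Monday, Wednesday and Saturday.
The following Monday is August 20, 2007.
The following Wednesday is August 22, 2007.
The following Saturday is August 25, 2007.

August 20, 2007; August 22, 2007; August 25, 2007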